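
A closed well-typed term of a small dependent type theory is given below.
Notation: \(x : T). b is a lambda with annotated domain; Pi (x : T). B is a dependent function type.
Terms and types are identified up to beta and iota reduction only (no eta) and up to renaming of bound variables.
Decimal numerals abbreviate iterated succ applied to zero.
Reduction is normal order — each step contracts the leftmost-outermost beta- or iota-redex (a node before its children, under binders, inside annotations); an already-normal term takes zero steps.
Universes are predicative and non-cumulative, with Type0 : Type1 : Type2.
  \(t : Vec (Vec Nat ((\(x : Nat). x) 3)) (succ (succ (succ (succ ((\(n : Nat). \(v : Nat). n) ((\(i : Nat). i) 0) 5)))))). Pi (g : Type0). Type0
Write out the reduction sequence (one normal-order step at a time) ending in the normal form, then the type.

normal-order reduction sequence:
  \(t : Vec (Vec Nat ((\(x : Nat). x) 3)) (succ (succ (succ (succ ((\(n : Nat). \(v : Nat). n) ((\(i : Nat). i) 0) 5)))))). Pi (g : Type0). Type0
  ~> \(t : Vec (Vec Nat 3) (succ (succ (succ (succ ((\(x : Nat). \(n : Nat). x) ((\(v : Nat). v) 0) 5)))))). Pi (i : Type0). Type0
  ~> \(t : Vec (Vec Nat 3) (succ (succ (succ (succ ((\(x : Nat). (\(n : Nat). n) 0) 5)))))). Pi (v : Type0). Type0
  ~> \(t : Vec (Vec Nat 3) (succ (succ (succ (succ ((\(x : Nat). x) 0)))))). Pi (n : Type0). Type0
  ~> \(t : Vec (Vec Nat 3) 4). Pi (x : Type0). Type0
inferred type:
  Pi (t : Vec (Vec Nat 3) 4). Type1


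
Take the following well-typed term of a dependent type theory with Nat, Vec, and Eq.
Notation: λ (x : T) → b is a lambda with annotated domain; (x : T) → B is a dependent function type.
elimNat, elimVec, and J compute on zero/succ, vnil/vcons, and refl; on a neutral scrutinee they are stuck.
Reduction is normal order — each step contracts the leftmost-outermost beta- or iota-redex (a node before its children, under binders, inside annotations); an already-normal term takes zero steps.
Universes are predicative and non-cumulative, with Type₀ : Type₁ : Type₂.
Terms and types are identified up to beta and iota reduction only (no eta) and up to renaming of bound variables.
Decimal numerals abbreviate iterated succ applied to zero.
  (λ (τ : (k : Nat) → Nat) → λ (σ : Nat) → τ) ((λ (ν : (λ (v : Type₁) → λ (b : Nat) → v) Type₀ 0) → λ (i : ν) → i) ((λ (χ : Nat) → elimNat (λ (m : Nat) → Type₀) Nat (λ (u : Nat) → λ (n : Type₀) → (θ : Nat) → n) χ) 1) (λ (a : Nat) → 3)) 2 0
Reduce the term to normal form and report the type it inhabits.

reduced normal form:
  3
the term's type:
  Nat


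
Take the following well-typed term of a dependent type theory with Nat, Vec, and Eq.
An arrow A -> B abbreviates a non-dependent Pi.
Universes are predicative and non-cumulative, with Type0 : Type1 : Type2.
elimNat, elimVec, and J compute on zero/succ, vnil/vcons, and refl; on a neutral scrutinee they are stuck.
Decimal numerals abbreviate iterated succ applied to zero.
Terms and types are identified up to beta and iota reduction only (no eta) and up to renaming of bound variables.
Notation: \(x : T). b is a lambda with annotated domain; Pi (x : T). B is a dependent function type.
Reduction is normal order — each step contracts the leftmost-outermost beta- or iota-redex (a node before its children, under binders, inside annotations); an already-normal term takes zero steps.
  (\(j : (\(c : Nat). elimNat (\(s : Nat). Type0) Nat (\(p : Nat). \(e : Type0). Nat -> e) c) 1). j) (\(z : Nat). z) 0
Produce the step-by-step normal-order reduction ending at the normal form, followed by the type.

reduction (normal order):
  (\(j : (\(c : Nat). elimNat (\(s : Nat). Type0) Nat (\(p : Nat). \(e : Type0). Nat -> e) c) 1). j) (\(z : Nat). z) 0
  ~> (\(j : Nat). j) 0
  ~> 0
the term's type:
  Nat


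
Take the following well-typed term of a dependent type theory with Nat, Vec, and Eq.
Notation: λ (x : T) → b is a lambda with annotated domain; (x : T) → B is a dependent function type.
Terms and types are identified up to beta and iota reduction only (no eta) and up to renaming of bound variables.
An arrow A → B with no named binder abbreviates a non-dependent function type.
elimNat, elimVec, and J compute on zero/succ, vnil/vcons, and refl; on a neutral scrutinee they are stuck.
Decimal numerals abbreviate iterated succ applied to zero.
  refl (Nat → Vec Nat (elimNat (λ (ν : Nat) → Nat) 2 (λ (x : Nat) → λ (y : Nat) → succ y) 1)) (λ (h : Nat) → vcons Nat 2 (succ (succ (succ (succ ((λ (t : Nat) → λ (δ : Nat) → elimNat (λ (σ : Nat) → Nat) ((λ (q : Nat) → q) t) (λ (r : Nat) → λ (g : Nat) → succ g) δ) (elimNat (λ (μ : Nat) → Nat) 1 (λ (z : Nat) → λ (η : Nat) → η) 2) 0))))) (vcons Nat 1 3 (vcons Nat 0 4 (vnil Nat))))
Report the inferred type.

inferred type:
  Eq (Nat → Vec Nat 3) (λ (ν : Nat) → vcons Nat 2 5 (vcons Nat 1 3 (vcons Nat 0 4 (vnil Nat)))) (λ (x : Nat) → vcons Nat 2 5 (vcons Nat 1 3 (vcons Nat 0 4 (vnil Nat))))


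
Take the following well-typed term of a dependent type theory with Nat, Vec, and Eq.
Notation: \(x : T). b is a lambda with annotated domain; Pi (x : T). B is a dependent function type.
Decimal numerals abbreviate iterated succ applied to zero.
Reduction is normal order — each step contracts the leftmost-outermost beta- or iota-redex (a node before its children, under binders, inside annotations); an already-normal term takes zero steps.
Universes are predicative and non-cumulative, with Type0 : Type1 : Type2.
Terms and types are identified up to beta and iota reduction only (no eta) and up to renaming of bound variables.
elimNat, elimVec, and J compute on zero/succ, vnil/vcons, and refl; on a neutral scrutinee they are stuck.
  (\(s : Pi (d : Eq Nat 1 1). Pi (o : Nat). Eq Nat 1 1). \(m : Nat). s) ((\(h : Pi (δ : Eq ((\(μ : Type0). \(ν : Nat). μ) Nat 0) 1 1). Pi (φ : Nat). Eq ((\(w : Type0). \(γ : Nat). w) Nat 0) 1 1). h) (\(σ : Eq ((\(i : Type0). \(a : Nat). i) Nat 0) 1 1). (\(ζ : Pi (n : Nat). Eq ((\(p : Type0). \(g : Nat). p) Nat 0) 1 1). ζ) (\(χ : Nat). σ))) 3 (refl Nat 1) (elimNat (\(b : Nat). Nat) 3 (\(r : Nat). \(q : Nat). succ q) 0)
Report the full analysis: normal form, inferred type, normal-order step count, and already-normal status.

resulting normal form:
  refl Nat 1
inferred type:
  Eq Nat 1 1
reduction steps (normal order): 6
started in normal form: no
first redex: a beta-redex


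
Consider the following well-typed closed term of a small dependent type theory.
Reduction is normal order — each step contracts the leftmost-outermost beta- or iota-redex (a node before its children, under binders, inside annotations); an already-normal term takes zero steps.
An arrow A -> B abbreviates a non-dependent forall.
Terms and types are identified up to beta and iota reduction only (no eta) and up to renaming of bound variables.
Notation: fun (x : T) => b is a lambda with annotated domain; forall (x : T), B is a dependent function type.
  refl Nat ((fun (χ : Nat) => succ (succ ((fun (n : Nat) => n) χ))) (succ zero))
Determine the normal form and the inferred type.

resulting normal form:
  refl Nat (succ (succ (succ zero)))
the term's type:
  Eq Nat (succ (succ (succ zero))) (succ (succ (succ zero)))
observation: the first redex contracted is a beta-redex; the normal form is reached in 2 normal-order steps.


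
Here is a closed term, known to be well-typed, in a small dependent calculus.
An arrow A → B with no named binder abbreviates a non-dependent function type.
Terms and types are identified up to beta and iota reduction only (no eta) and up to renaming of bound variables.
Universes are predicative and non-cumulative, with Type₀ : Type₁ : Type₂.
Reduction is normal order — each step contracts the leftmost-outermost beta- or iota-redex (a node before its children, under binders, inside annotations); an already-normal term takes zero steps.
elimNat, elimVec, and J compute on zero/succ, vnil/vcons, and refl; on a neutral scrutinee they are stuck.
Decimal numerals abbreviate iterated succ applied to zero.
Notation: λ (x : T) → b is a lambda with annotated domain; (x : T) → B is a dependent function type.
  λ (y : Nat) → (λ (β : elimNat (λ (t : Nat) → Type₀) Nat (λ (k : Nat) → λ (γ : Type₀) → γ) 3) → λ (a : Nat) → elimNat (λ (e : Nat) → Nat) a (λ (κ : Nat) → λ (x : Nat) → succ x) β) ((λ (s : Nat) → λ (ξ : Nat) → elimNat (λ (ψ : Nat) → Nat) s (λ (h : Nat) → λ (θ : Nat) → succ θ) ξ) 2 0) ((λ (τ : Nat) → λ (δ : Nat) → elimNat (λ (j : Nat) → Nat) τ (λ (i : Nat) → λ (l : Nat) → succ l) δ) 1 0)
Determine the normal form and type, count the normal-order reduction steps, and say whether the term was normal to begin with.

reduced normal form:
  λ (y : Nat) → 3
inferred type:
  Nat → Nat
normal-order step count: 15
already normal: no
first redex: a beta-redex


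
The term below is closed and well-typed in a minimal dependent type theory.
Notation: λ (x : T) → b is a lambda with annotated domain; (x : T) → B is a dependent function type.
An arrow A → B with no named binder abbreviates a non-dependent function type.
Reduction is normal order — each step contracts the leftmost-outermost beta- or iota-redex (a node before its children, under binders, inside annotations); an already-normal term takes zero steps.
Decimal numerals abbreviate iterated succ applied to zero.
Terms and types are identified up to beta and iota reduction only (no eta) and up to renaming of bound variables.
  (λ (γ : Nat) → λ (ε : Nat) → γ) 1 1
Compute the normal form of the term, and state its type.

reduced normal form:
  1
inferred type:
  Nat


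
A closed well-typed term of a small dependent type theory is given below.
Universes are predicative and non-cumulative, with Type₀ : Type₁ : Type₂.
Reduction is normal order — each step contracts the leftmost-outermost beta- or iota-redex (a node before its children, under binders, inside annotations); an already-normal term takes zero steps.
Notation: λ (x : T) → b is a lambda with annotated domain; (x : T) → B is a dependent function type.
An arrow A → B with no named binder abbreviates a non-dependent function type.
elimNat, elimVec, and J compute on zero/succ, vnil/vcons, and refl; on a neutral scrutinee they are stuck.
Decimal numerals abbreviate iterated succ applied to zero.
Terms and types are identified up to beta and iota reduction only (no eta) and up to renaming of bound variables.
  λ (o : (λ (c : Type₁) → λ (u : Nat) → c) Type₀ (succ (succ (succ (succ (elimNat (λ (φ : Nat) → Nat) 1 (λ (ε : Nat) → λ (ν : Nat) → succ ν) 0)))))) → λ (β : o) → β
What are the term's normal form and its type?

resulting normal form:
  λ (o : Type₀) → λ (c : o) → c
inferred type:
  (o : Type₀) → o → o


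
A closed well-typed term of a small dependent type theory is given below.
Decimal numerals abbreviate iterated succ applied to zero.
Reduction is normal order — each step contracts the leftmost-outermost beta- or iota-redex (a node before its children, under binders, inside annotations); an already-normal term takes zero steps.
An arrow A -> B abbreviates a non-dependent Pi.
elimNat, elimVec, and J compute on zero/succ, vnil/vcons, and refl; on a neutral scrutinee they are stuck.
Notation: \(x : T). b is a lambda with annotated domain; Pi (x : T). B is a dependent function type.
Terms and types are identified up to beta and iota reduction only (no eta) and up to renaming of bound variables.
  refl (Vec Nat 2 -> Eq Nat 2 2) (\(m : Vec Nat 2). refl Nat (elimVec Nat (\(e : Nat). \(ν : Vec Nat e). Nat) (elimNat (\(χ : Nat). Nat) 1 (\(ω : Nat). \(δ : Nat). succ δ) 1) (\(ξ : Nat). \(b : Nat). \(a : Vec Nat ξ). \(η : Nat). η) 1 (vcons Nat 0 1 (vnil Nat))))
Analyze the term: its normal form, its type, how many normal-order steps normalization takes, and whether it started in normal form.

normal form:
  refl (Vec Nat 2 -> Eq Nat 2 2) (\(m : Vec Nat 2). refl Nat 2)
inferred type:
  Eq (Vec Nat 2 -> Eq Nat 2 2) (\(m : Vec Nat 2). refl Nat 2) (\(e : Vec Nat 2). refl Nat 2)
reduction steps (normal order): 10
already normal: no
first redex: an elimVec iota-redex


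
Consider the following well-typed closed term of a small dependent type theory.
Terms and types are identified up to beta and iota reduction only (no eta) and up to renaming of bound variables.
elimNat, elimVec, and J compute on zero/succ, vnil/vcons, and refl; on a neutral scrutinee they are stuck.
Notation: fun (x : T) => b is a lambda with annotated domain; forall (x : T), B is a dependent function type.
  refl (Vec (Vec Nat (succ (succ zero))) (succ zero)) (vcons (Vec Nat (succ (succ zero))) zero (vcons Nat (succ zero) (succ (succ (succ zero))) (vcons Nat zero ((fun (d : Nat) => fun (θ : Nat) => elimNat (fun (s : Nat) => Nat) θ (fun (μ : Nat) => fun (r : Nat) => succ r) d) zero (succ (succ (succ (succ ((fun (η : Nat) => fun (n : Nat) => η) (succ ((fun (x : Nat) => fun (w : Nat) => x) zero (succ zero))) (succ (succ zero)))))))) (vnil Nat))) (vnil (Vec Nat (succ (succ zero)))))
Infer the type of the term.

type:
  Eq (Vec (Vec Nat (succ (succ zero))) (succ zero)) (vcons (Vec Nat (succ (succ zero))) zero (vcons Nat (succ zero) (succ (succ (succ zero))) (vcons Nat zero (succ (succ (succ (succ (succ zero))))) (vnil Nat))) (vnil (Vec Nat (succ (succ zero))))) (vcons (Vec Nat (succ (succ zero))) zero (vcons Nat (succ zero) (succ (succ (succ zero))) (vcons Nat zero (succ (succ (succ (succ (succ zero))))) (vnil Nat))) (vnil (Vec Nat (succ (succ zero)))))


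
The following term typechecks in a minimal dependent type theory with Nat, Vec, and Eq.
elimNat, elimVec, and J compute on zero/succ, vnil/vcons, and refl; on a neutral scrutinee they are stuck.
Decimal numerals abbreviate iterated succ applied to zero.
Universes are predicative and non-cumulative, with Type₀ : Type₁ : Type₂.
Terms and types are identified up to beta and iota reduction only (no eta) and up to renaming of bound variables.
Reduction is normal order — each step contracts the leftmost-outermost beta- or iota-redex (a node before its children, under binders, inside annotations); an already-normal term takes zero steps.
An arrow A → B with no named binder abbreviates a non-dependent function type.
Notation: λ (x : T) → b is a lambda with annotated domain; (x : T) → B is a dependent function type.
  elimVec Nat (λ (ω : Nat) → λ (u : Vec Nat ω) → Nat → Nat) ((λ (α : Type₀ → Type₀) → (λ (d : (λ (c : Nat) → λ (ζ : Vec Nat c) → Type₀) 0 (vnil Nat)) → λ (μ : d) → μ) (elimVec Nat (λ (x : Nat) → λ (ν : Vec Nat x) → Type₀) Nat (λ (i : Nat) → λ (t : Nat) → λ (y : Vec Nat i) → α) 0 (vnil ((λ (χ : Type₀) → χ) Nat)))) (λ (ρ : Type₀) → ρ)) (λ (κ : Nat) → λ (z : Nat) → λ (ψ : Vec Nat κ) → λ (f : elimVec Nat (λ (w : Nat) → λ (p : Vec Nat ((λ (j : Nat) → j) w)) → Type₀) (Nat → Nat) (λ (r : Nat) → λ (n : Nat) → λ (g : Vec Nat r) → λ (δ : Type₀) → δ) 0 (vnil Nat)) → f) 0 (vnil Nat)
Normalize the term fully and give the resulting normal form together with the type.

resulting normal form:
  λ (ω : Nat) → ω
type:
  Nat → Nat
observation: the term reaches its normal form after 4 normal-order steps.


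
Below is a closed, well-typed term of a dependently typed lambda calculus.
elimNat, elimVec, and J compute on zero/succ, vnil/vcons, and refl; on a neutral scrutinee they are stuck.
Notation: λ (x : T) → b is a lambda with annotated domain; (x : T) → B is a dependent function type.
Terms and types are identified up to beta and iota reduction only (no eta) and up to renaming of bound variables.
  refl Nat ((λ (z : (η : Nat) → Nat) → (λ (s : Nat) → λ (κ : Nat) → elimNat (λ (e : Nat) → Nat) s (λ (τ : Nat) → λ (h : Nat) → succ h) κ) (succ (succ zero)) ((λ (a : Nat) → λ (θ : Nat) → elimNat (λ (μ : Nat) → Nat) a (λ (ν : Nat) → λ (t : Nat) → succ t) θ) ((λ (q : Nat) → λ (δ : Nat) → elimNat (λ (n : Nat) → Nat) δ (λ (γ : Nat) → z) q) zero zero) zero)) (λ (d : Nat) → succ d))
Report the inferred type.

the term's type:
  Eq Nat (succ (succ zero)) (succ (succ zero))


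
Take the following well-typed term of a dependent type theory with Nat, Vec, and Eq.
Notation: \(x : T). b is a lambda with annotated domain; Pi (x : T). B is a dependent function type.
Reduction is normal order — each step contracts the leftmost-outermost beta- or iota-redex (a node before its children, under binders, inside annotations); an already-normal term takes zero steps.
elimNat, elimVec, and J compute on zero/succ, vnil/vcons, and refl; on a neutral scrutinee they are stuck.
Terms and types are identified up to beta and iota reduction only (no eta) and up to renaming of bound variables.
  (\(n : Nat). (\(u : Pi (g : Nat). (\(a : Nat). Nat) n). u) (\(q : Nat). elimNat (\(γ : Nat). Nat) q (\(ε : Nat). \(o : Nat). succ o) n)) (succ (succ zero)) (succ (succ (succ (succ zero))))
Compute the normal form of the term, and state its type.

reduced normal form:
  succ (succ (succ (succ (succ (succ zero)))))
type:
  Nat
observation: 10 normal-order steps normalize the term, beginning with a beta-redex.


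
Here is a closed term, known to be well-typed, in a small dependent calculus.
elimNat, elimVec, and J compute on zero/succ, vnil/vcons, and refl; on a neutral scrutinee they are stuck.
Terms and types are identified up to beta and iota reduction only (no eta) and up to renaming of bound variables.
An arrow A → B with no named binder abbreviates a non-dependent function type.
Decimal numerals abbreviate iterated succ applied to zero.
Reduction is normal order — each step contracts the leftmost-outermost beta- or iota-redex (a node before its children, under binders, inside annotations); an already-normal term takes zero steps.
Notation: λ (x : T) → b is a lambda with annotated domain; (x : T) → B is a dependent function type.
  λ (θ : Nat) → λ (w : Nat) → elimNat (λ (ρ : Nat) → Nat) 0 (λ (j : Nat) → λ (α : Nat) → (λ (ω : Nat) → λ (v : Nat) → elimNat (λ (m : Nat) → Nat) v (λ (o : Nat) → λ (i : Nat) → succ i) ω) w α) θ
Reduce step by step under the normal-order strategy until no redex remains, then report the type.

normal-order reduction sequence:
  λ (θ : Nat) → λ (w : Nat) → elimNat (λ (ρ : Nat) → Nat) 0 (λ (j : Nat) → λ (α : Nat) → (λ (ω : Nat) → λ (v : Nat) → elimNat (λ (m : Nat) → Nat) v (λ (o : Nat) → λ (i : Nat) → succ i) ω) w α) θ
  ~> λ (θ : Nat) → λ (w : Nat) → elimNat (λ (ρ : Nat) → Nat) 0 (λ (j : Nat) → λ (α : Nat) → (λ (ω : Nat) → elimNat (λ (v : Nat) → Nat) ω (λ (m : Nat) → λ (o : Nat) → succ o) w) α) θ
  ~> λ (θ : Nat) → λ (w : Nat) → elimNat (λ (ρ : Nat) → Nat) 0 (λ (j : Nat) → λ (α : Nat) → elimNat (λ (ω : Nat) → Nat) α (λ (v : Nat) → λ (m : Nat) → succ m) w) θ
the term's type:
  Nat → Nat → Nat


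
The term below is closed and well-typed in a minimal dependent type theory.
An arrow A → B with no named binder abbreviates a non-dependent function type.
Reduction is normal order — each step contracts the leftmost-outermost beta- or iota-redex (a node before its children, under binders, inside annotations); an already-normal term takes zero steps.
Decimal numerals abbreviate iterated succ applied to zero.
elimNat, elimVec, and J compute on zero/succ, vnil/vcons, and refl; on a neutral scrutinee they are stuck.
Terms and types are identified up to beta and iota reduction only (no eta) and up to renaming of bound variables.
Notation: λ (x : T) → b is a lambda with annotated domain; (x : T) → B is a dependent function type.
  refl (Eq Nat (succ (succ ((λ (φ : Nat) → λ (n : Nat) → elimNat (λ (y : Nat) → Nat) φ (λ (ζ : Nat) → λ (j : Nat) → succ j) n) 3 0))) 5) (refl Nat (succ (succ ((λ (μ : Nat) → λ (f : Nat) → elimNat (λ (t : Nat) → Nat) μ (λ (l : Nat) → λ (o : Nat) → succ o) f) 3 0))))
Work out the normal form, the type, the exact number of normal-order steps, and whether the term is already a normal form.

normal form:
  refl (Eq Nat 5 5) (refl Nat 5)
the term's type:
  Eq (Eq Nat 5 5) (refl Nat 5) (refl Nat 5)
reduction steps (normal order): 6
term was already normal: no
first redex: a beta-redex


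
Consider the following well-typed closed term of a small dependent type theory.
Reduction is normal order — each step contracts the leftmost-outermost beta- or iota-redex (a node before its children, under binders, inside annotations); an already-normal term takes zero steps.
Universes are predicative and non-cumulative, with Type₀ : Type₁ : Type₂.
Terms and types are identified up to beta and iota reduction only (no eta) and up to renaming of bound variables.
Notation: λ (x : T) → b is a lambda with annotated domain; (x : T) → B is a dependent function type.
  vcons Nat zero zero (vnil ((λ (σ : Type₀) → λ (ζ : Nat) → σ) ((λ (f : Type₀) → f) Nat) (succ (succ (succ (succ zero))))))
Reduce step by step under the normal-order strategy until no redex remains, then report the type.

normal-order reduction sequence:
  vcons Nat zero zero (vnil ((λ (σ : Type₀) → λ (ζ : Nat) → σ) ((λ (f : Type₀) → f) Nat) (succ (succ (succ (succ zero))))))
  ~> vcons Nat zero zero (vnil ((λ (σ : Nat) → (λ (ζ : Type₀) → ζ) Nat) (succ (succ (succ (succ zero))))))
  ~> vcons Nat zero zero (vnil ((λ (σ : Type₀) → σ) Nat))
  ~> vcons Nat zero zero (vnil Nat)
type:
  Vec Nat (succ zero)


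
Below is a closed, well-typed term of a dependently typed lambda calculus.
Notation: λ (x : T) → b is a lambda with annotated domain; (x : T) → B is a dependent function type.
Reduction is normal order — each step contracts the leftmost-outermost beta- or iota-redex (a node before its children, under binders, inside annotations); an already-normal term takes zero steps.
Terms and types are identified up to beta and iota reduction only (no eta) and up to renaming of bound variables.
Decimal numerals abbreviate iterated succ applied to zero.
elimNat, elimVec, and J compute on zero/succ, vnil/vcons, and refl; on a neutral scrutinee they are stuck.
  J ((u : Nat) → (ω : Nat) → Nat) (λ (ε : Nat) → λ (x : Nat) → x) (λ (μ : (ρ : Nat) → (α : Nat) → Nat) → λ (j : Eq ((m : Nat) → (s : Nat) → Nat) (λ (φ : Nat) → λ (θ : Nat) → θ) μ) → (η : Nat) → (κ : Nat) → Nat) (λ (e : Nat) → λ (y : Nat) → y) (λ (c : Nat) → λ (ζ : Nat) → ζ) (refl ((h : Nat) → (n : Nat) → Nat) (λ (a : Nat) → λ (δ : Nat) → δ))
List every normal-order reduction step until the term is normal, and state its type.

normal-order reduction:
  J ((u : Nat) → (ω : Nat) → Nat) (λ (ε : Nat) → λ (x : Nat) → x) (λ (μ : (ρ : Nat) → (α : Nat) → Nat) → λ (j : Eq ((m : Nat) → (s : Nat) → Nat) (λ (φ : Nat) → λ (θ : Nat) → θ) μ) → (η : Nat) → (κ : Nat) → Nat) (λ (e : Nat) → λ (y : Nat) → y) (λ (c : Nat) → λ (ζ : Nat) → ζ) (refl ((h : Nat) → (n : Nat) → Nat) (λ (a : Nat) → λ (δ : Nat) → δ))
  ~> λ (u : Nat) → λ (ω : Nat) → ω
the term's type:
  (u : Nat) → (ω : Nat) → Nat


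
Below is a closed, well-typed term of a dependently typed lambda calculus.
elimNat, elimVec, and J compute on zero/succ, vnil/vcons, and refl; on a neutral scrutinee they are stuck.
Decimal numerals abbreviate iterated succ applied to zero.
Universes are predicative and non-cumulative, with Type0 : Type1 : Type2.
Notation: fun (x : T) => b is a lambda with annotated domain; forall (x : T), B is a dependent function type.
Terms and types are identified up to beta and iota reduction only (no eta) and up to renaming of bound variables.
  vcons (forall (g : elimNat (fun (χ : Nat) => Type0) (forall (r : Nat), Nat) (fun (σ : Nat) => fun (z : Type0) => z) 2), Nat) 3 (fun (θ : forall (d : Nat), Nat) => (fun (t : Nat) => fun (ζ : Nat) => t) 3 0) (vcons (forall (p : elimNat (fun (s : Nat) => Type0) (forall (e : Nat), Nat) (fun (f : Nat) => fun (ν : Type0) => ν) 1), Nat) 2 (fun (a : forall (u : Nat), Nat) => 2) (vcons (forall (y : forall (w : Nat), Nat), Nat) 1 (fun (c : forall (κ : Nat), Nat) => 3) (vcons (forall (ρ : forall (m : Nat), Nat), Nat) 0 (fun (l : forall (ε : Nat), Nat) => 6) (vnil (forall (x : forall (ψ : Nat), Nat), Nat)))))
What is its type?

type:
  Vec (forall (g : forall (χ : Nat), Nat), Nat) 4


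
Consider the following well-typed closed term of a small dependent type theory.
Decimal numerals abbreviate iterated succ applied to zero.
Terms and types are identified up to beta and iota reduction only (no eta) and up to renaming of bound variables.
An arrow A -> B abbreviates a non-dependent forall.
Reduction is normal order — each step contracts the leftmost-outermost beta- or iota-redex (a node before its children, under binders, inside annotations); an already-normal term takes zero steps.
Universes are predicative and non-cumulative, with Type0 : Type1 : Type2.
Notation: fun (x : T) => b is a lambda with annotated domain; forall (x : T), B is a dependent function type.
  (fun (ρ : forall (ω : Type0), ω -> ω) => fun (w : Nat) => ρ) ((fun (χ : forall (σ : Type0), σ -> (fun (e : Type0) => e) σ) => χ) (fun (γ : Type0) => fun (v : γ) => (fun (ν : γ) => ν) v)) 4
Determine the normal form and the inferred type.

reduced normal form:
  fun (ρ : Type0) => fun (ω : ρ) => ω
inferred type:
  forall (ρ : Type0), ρ -> ρ
observation: the term reaches its normal form after 4 normal-order steps.


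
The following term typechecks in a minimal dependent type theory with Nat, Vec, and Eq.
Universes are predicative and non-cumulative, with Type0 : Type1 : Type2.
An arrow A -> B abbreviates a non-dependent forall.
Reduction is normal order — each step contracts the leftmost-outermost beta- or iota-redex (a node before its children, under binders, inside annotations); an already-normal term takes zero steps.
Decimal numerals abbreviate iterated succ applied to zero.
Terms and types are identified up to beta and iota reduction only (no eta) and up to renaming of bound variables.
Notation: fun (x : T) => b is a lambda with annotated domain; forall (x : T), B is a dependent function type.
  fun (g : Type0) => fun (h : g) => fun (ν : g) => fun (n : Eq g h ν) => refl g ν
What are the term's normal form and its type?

reduced normal form:
  fun (g : Type0) => fun (h : g) => fun (ν : g) => fun (n : Eq g h ν) => refl g ν
inferred type:
  forall (g : Type0), forall (h : g), forall (ν : g), Eq g h ν -> Eq g ν ν
observation: the term is already in normal form.


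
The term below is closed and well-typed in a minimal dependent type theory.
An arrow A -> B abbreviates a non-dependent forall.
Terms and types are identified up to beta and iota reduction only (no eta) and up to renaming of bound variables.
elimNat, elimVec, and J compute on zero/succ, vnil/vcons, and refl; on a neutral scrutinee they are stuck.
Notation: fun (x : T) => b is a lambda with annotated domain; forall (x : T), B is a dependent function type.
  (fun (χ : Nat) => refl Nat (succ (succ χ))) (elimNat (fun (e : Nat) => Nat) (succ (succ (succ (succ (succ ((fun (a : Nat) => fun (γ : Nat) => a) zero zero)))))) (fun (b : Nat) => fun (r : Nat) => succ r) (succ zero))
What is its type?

inferred type:
  Eq Nat (succ (succ (succ (succ (succ (succ (succ (succ zero)))))))) (succ (succ (succ (succ (succ (succ (succ (succ zero))))))))


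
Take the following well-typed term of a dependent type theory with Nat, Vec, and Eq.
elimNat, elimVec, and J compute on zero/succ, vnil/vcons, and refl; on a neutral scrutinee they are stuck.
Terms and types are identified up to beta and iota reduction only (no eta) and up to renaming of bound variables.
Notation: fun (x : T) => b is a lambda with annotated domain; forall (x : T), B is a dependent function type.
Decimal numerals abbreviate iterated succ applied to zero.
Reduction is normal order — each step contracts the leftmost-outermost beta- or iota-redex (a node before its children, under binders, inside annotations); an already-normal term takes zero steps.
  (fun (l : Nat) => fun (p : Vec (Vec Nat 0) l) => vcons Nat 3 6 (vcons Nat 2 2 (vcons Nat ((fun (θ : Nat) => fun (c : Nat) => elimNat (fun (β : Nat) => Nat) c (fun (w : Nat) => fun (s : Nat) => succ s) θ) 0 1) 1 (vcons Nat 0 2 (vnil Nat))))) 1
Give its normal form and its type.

resulting normal form:
  fun (l : Vec (Vec Nat 0) 1) => vcons Nat 3 6 (vcons Nat 2 2 (vcons Nat 1 1 (vcons Nat 0 2 (vnil Nat))))
the term's type:
  forall (l : Vec (Vec Nat 0) 1), Vec Nat 4


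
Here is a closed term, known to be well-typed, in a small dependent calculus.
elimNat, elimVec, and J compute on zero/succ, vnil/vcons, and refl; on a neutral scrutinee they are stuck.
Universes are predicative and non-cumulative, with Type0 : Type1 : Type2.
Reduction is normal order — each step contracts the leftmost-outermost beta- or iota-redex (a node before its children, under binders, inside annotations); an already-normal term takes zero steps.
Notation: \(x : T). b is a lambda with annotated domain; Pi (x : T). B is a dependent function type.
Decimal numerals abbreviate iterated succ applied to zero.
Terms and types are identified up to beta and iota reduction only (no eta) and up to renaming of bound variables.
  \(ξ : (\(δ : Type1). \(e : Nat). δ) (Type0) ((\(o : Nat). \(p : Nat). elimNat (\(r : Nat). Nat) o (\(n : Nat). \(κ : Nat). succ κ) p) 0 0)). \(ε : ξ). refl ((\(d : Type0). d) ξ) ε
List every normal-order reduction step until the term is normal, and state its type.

reduction (normal order):
  \(ξ : (\(δ : Type1). \(e : Nat). δ) (Type0) ((\(o : Nat). \(p : Nat). elimNat (\(r : Nat). Nat) o (\(n : Nat). \(κ : Nat). succ κ) p) 0 0)). \(ε : ξ). refl ((\(d : Type0). d) ξ) ε
  ~> \(ξ : (\(δ : Nat). Type0) ((\(e : Nat). \(o : Nat). elimNat (\(p : Nat). Nat) e (\(r : Nat). \(n : Nat). succ n) o) 0 0)). \(κ : ξ). refl ((\(ε : Type0). ε) ξ) κ
  ~> \(ξ : Type0). \(δ : ξ). refl ((\(e : Type0). e) ξ) δ
  ~> \(ξ : Type0). \(δ : ξ). refl ξ δ
type:
  Pi (ξ : Type0). Pi (δ : ξ). Eq ξ δ δ


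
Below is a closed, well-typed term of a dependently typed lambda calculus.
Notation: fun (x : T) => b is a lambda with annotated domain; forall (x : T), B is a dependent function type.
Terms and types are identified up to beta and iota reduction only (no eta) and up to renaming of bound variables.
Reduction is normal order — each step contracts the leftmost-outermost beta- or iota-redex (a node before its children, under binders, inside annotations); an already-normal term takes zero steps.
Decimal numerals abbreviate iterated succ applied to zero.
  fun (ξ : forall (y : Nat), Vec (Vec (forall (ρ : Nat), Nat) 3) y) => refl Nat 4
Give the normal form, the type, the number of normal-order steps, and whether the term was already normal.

resulting normal form:
  fun (ξ : forall (y : Nat), Vec (Vec (forall (ρ : Nat), Nat) 3) y) => refl Nat 4
inferred type:
  forall (ξ : forall (y : Nat), Vec (Vec (forall (ρ : Nat), Nat) 3) y), Eq Nat 4 4
steps to reach normal form (normal order): 0
already normal: yes


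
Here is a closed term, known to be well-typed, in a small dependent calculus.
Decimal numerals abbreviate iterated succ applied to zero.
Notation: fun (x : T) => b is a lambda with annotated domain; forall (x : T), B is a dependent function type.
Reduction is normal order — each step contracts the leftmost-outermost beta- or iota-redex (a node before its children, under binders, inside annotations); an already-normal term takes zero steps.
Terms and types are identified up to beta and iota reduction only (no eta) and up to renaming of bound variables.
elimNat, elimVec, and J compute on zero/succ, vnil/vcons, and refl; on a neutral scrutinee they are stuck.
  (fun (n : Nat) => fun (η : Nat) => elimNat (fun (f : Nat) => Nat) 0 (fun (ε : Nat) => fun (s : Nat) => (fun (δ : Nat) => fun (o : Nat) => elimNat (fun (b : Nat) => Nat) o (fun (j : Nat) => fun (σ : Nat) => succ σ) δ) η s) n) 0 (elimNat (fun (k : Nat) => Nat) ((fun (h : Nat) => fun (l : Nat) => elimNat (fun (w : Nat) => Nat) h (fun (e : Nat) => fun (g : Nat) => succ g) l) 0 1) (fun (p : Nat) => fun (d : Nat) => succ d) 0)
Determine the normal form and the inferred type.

normal form:
  0
inferred type:
  Nat
observation: the leftmost-outermost redex is a beta-redex, and normalization takes 3 steps.


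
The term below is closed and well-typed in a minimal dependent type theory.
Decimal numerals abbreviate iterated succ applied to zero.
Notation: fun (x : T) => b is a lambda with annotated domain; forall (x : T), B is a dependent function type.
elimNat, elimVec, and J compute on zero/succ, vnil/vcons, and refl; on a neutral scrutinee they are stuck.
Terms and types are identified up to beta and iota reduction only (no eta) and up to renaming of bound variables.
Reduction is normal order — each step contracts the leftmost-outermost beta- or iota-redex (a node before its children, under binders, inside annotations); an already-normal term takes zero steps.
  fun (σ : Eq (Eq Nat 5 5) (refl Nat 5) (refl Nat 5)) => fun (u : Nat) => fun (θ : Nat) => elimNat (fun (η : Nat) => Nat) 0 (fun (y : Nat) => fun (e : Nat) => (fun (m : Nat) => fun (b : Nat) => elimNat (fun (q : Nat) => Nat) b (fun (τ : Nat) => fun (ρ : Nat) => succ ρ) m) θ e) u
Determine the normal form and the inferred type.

resulting normal form:
  fun (σ : Eq (Eq Nat 5 5) (refl Nat 5) (refl Nat 5)) => fun (u : Nat) => fun (θ : Nat) => elimNat (fun (η : Nat) => Nat) 0 (fun (y : Nat) => fun (e : Nat) => elimNat (fun (m : Nat) => Nat) e (fun (b : Nat) => fun (q : Nat) => succ q) θ) u
type:
  forall (σ : Eq (Eq Nat 5 5) (refl Nat 5) (refl Nat 5)), forall (u : Nat), forall (θ : Nat), Nat
observation: the term reaches its normal form after 2 normal-order steps.


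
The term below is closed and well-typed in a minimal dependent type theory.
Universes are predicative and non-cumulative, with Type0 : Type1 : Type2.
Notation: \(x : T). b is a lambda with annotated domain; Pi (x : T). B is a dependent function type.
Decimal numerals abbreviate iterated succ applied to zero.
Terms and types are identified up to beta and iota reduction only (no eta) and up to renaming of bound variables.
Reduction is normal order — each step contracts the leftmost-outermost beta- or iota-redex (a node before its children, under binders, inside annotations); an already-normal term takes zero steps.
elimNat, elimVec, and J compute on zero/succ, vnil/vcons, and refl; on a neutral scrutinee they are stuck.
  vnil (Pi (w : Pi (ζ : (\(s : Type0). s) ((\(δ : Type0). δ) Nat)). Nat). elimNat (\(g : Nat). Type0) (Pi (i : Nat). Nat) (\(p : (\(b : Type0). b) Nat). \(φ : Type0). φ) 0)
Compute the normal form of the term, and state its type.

resulting normal form:
  vnil (Pi (w : Pi (ζ : Nat). Nat). Pi (s : Nat). Nat)
inferred type:
  Vec (Pi (w : Pi (ζ : Nat). Nat). Pi (s : Nat). Nat) 0
observation: reduction starts at a beta-redex, and 3 normal-order steps reach the normal form.


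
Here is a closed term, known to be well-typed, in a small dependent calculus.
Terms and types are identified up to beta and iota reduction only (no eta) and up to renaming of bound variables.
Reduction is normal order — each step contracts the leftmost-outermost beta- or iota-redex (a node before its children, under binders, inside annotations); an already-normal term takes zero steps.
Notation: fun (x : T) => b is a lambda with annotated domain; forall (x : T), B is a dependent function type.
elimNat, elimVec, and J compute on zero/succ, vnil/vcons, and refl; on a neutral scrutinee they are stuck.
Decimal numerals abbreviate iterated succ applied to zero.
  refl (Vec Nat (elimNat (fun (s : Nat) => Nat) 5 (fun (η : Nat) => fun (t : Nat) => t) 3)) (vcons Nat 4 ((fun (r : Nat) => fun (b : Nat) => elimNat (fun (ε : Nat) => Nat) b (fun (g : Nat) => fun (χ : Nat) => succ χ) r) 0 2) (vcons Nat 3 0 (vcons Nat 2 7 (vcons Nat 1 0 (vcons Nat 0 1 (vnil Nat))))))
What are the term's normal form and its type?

resulting normal form:
  refl (Vec Nat 5) (vcons Nat 4 2 (vcons Nat 3 0 (vcons Nat 2 7 (vcons Nat 1 0 (vcons Nat 0 1 (vnil Nat))))))
the term's type:
  Eq (Vec Nat 5) (vcons Nat 4 2 (vcons Nat 3 0 (vcons Nat 2 7 (vcons Nat 1 0 (vcons Nat 0 1 (vnil Nat)))))) (vcons Nat 4 2 (vcons Nat 3 0 (vcons Nat 2 7 (vcons Nat 1 0 (vcons Nat 0 1 (vnil Nat))))))


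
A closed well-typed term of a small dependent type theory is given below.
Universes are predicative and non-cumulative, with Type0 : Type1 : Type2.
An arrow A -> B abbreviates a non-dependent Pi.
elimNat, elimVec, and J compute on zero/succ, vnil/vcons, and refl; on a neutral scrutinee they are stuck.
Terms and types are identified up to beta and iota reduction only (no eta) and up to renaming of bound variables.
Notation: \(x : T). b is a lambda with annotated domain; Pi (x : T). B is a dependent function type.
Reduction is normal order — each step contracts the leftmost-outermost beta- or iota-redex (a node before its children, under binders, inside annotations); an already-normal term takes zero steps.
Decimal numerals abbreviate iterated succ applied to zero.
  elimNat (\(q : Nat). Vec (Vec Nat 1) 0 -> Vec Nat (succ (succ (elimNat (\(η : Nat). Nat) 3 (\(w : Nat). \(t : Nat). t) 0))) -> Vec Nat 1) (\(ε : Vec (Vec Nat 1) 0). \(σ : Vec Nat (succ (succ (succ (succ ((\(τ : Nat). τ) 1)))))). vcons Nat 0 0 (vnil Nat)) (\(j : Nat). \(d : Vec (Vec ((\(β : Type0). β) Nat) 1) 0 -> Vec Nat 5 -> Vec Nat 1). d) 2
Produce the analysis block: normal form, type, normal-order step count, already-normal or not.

resulting normal form:
  \(q : Vec (Vec Nat 1) 0). \(η : Vec Nat 5). vcons Nat 0 0 (vnil Nat)
inferred type:
  Vec (Vec Nat 1) 0 -> Vec Nat 5 -> Vec Nat 1
normal-order step count: 8
already normal: no
first contracted redex: an elimNat iota-redex


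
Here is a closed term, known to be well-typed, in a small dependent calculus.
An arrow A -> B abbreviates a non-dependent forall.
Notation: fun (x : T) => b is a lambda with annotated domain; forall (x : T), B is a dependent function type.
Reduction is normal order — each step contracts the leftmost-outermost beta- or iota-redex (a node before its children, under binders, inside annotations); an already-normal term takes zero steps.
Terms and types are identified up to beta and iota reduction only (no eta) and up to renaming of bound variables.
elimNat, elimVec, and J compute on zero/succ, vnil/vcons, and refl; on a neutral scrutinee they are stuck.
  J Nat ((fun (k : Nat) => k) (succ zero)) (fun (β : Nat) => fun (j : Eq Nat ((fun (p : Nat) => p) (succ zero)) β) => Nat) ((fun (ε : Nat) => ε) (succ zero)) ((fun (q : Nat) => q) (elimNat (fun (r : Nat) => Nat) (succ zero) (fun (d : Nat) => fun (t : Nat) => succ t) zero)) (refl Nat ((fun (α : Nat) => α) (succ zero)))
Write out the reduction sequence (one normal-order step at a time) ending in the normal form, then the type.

normal-order reduction sequence:
  J Nat ((fun (k : Nat) => k) (succ zero)) (fun (β : Nat) => fun (j : Eq Nat ((fun (p : Nat) => p) (succ zero)) β) => Nat) ((fun (ε : Nat) => ε) (succ zero)) ((fun (q : Nat) => q) (elimNat (fun (r : Nat) => Nat) (succ zero) (fun (d : Nat) => fun (t : Nat) => succ t) zero)) (refl Nat ((fun (α : Nat) => α) (succ zero)))
  ~> (fun (k : Nat) => k) (succ zero)
  ~> succ zero
the term's type:
  Nat


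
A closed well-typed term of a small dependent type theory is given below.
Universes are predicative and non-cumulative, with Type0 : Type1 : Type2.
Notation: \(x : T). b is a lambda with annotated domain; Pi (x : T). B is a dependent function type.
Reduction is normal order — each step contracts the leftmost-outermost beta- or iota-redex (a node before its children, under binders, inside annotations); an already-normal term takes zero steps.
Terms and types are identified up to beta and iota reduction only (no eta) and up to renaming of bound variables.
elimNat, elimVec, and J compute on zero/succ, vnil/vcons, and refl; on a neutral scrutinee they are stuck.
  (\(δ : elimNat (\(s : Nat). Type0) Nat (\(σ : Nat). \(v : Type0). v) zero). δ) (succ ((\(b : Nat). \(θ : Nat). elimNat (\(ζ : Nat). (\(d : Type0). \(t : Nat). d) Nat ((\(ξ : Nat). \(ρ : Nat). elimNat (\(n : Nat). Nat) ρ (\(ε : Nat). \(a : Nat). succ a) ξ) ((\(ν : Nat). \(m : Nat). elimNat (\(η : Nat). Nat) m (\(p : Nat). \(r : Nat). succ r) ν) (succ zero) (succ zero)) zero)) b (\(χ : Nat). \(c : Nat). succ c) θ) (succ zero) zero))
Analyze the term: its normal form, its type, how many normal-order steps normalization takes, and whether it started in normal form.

resulting normal form:
  succ (succ zero)
the term's type:
  Nat
normal-order step count: 4
started in normal form: no
first contracted redex: a beta-redex
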